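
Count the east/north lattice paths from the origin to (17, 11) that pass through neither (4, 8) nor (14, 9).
Number of paths = 13079530

Inclusion–exclusion. Total paths: C(28, 17) = 21474180. Through P₁: C(12, 4)·C(16, 13) = 277200. Through P₂: C(23, 14)·C(5, 3) = 8171900. Since P₁ is strictly southwest of P₂, a monotone path through both must visit P₁ then P₂; paths through both = C(12, 4)·C(11, 10)·C(5, 3) = 54450. Avoid both = 21474180 − 277200 − 8171900 + 54450 = 13079530.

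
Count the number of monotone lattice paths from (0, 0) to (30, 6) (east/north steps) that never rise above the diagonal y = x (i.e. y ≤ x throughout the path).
Number of paths = 1570800

By the reflection principle (André's argument), the number of monotone paths to (30, 6) with n ≤ m that never go above y = x is C(36, 30) − C(36, 31) = 1947792 − 376992 = 1570800.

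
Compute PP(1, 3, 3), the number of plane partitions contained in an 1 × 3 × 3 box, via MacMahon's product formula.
PP(1, 3, 3) = 20

Evaluate the triple product over i = 1..1, j = 1..3, k = 1..3. The factors are (2/1) · (3/2) · (4/3) · (3/2) · (4/3) · (5/4) · (4/3) · (5/4) · … (9 factors total). The numerators and denominators telescope so the product is an integer; carrying out the multiplication exactly gives PP(1, 3, 3) = 20.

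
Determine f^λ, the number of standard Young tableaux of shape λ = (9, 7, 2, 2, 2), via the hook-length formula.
# SYT of shape (9, 7, 2, 2, 2) = 344712060

Hook-length formula: f^λ = n! / Π hook(c), product over all cells c of the Young diagram. For λ = (9, 7, 2, 2, 2), n = 22 boxes. Hook lengths by row (left-to-right, top-to-bottom): [13, 12, 8, 7, 6, 5, 4, 2, 1]; [10, 9, 5, 4, 3, 2, 1]; [4, 3]; [3, 2]; [2, 1]. Product of hooks = 3260694528000. So f^λ = 22! / 3260694528000 = 1124000727777607680000 / 3260694528000 = 344712060.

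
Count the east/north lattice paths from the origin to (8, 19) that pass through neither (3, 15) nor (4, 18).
Number of paths = 2097004

Inclusion–exclusion. Total paths: C(27, 8) = 2220075. Through P₁: C(18, 3)·C(9, 5) = 102816. Through P₂: C(22, 4)·C(5, 4) = 36575. Since P₁ is strictly southwest of P₂, a monotone path through both must visit P₁ then P₂; paths through both = C(18, 3)·C(4, 1)·C(5, 4) = 16320. Avoid both = 2220075 − 102816 − 36575 + 16320 = 2097004.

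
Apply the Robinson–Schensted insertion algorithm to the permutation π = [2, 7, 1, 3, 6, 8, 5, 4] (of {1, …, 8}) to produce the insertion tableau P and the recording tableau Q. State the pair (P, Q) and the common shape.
P = [1, 3, 4, 8] / [2, 5] / [6] / [7];  Q = [1, 2, 5, 6] / [3, 4] / [7] / [8];  common shape = (4, 2, 1, 1)

Row-insert the values π_1, π_2, … into P one at a time, bumping the leftmost entry strictly greater than the inserted value down to the next row. The recording tableau Q records, in position (i, j), the step at which that cell was added to P.
  Insert 2 (step 1): P = [2];  Q = [1]
  Insert 7 (step 2): P = [2, 7];  Q = [1, 2]
  Insert 1 (step 3): P = [1, 7] / [2];  Q = [1, 2] / [3]
  Insert 3 (step 4): P = [1, 3] / [2, 7];  Q = [1, 2] / [3, 4]
  Insert 6 (step 5): P = [1, 3, 6] / [2, 7];  Q = [1, 2, 5] / [3, 4]
  Insert 8 (step 6): P = [1, 3, 6, 8] / [2, 7];  Q = [1, 2, 5, 6] / [3, 4]
  Insert 5 (step 7): P = [1, 3, 5, 8] / [2, 6] / [7];  Q = [1, 2, 5, 6] / [3, 4] / [7]
  Insert 4 (step 8): P = [1, 3, 4, 8] / [2, 5] / [6] / [7];  Q = [1, 2, 5, 6] / [3, 4] / [7] / [8]
Final shape: (4, 2, 1, 1).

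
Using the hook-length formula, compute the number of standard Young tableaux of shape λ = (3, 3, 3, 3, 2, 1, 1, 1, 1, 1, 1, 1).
# SYT of shape (3, 3, 3, 3, 2, 1, 1, 1, 1, 1, 1, 1) = 5426400

Hook-length formula: f^λ = n! / Π hook(c), product over all cells c of the Young diagram. For λ = (3, 3, 3, 3, 2, 1, 1, 1, 1, 1, 1, 1), n = 21 boxes. Hook lengths by row (left-to-right, top-to-bottom): [14, 6, 4]; [13, 5, 3]; [12, 4, 2]; [11, 3, 1]; [9, 1]; [7]; [6]; [5]; [4]; [3]; [2]; [1]. Product of hooks = 9415255449600. So f^λ = 21! / 9415255449600 = 51090942171709440000 / 9415255449600 = 5426400.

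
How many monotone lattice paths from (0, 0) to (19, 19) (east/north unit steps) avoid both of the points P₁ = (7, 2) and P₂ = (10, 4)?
Number of paths = 32638900076

Inclusion–exclusion. Total paths: C(38, 19) = 35345263800. Through P₁: C(9, 7)·C(29, 12) = 1868253660. Through P₂: C(14, 10)·C(24, 9) = 1308811504. Since P₁ is strictly southwest of P₂, a monotone path through both must visit P₁ then P₂; paths through both = C(9, 7)·C(5, 3)·C(24, 9) = 470701440. Avoid both = 35345263800 − 1868253660 − 1308811504 + 470701440 = 32638900076.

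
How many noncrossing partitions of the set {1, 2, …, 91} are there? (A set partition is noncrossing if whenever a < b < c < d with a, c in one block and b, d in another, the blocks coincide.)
C_91 = 3935312233584004685417853572763349509774031680023800

These noncrossing partitions are counted by the Catalan number C_n = (1/(n + 1)) · C(2n, n). For n = 91: C_91 = (1/92) · C(182, 91) = 362048725489728431058442528694228154899210914562189600/92 = 3935312233584004685417853572763349509774031680023800.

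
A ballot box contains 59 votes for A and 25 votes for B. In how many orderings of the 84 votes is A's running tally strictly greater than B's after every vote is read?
Strict-lead orderings = 623611801452754986768

Total orderings of the 84 votes with 59 for A: C(84, 59) = 1540687980059747614368. By the Bertrand ballot formula (Cycle Lemma / reflection principle), the number of orderings in which A is strictly ahead of B throughout is (p − q)/(p + q) · C(p + q, p) = (59 − 25)/(59 + 25) · 1540687980059747614368 = 623611801452754986768.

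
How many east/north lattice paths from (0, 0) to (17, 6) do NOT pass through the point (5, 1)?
Number of paths = 63819

Total paths from (0, 0) to (17, 6): C(23, 17) = 100947. Paths through (5, 1): (paths (0, 0) → (5, 1)) × (paths (5, 1) → (17, 6)) = C(6, 5) · C(17, 12) = 6 · 6188 = 37128. Avoidance count = 100947 − 37128 = 63819.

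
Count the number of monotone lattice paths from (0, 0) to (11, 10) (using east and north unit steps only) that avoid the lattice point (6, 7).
Number of paths = 256620

Total paths from (0, 0) to (11, 10): C(21, 11) = 352716. Paths through (6, 7): (paths (0, 0) → (6, 7)) × (paths (6, 7) → (11, 10)) = C(13, 6) · C(8, 5) = 1716 · 56 = 96096. Avoidance count = 352716 − 96096 = 256620.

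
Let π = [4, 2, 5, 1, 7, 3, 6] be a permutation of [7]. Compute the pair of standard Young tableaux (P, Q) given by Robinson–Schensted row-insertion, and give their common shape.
P = [1, 3, 6] / [2, 5, 7] / [4];  Q = [1, 3, 5] / [2, 6, 7] / [4];  common shape = (3, 3, 1)

Row-insert the values π_1, π_2, … into P one at a time, bumping the leftmost entry strictly greater than the inserted value down to the next row. The recording tableau Q records, in position (i, j), the step at which that cell was added to P.
  Insert 4 (step 1): P = [4];  Q = [1]
  Insert 2 (step 2): P = [2] / [4];  Q = [1] / [2]
  Insert 5 (step 3): P = [2, 5] / [4];  Q = [1, 3] / [2]
  Insert 1 (step 4): P = [1, 5] / [2] / [4];  Q = [1, 3] / [2] / [4]
  Insert 7 (step 5): P = [1, 5, 7] / [2] / [4];  Q = [1, 3, 5] / [2] / [4]
  Insert 3 (step 6): P = [1, 3, 7] / [2, 5] / [4];  Q = [1, 3, 5] / [2, 6] / [4]
  Insert 6 (step 7): P = [1, 3, 6] / [2, 5, 7] / [4];  Q = [1, 3, 5] / [2, 6, 7] / [4]
Final shape: (3, 3, 1).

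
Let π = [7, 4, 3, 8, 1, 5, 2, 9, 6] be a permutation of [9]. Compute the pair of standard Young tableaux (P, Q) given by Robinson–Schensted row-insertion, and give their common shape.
P = [1, 2, 6] / [3, 5, 9] / [4, 8] / [7];  Q = [1, 4, 8] / [2, 6, 9] / [3, 7] / [5];  common shape = (3, 3, 2, 1)

Row-insert the values π_1, π_2, … into P one at a time, bumping the leftmost entry strictly greater than the inserted value down to the next row. The recording tableau Q records, in position (i, j), the step at which that cell was added to P.
  Insert 7 (step 1): P = [7];  Q = [1]
  Insert 4 (step 2): P = [4] / [7];  Q = [1] / [2]
  Insert 3 (step 3): P = [3] / [4] / [7];  Q = [1] / [2] / [3]
  Insert 8 (step 4): P = [3, 8] / [4] / [7];  Q = [1, 4] / [2] / [3]
  Insert 1 (step 5): P = [1, 8] / [3] / [4] / [7];  Q = [1, 4] / [2] / [3] / [5]
  Insert 5 (step 6): P = [1, 5] / [3, 8] / [4] / [7];  Q = [1, 4] / [2, 6] / [3] / [5]
  Insert 2 (step 7): P = [1, 2] / [3, 5] / [4, 8] / [7];  Q = [1, 4] / [2, 6] / [3, 7] / [5]
  Insert 9 (step 8): P = [1, 2, 9] / [3, 5] / [4, 8] / [7];  Q = [1, 4, 8] / [2, 6] / [3, 7] / [5]
  Insert 6 (step 9): P = [1, 2, 6] / [3, 5, 9] / [4, 8] / [7];  Q = [1, 4, 8] / [2, 6, 9] / [3, 7] / [5]
Final shape: (3, 3, 2, 1).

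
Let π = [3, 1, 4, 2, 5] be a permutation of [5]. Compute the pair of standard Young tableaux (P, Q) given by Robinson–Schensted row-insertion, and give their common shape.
P = [1, 2, 5] / [3, 4];  Q = [1, 3, 5] / [2, 4];  common shape = (3, 2)

Row-insert the values π_1, π_2, … into P one at a time, bumping the leftmost entry strictly greater than the inserted value down to the next row. The recording tableau Q records, in position (i, j), the step at which that cell was added to P.
  Insert 3 (step 1): P = [3];  Q = [1]
  Insert 1 (step 2): P = [1] / [3];  Q = [1] / [2]
  Insert 4 (step 3): P = [1, 4] / [3];  Q = [1, 3] / [2]
  Insert 2 (step 4): P = [1, 2] / [3, 4];  Q = [1, 3] / [2, 4]
  Insert 5 (step 5): P = [1, 2, 5] / [3, 4];  Q = [1, 3, 5] / [2, 4]
Final shape: (3, 2).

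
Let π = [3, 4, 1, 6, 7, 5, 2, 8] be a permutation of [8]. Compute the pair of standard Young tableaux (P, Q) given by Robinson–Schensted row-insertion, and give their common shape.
P = [1, 2, 5, 7, 8] / [3, 4] / [6];  Q = [1, 2, 4, 5, 8] / [3, 6] / [7];  common shape = (5, 2, 1)

Row-insert the values π_1, π_2, … into P one at a time, bumping the leftmost entry strictly greater than the inserted value down to the next row. The recording tableau Q records, in position (i, j), the step at which that cell was added to P.
  Insert 3 (step 1): P = [3];  Q = [1]
  Insert 4 (step 2): P = [3, 4];  Q = [1, 2]
  Insert 1 (step 3): P = [1, 4] / [3];  Q = [1, 2] / [3]
  Insert 6 (step 4): P = [1, 4, 6] / [3];  Q = [1, 2, 4] / [3]
  Insert 7 (step 5): P = [1, 4, 6, 7] / [3];  Q = [1, 2, 4, 5] / [3]
  Insert 5 (step 6): P = [1, 4, 5, 7] / [3, 6];  Q = [1, 2, 4, 5] / [3, 6]
  Insert 2 (step 7): P = [1, 2, 5, 7] / [3, 4] / [6];  Q = [1, 2, 4, 5] / [3, 6] / [7]
  Insert 8 (step 8): P = [1, 2, 5, 7, 8] / [3, 4] / [6];  Q = [1, 2, 4, 5, 8] / [3, 6] / [7]
Final shape: (5, 2, 1).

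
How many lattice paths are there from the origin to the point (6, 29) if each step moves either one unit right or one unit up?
Number of paths = 1623160

A monotone lattice path from (0, 0) to (6, 29) consists of 6 east steps and 29 north steps in some order, so it is determined by which 6 of the 35 steps are east. The count is C(35, 6) = 1623160.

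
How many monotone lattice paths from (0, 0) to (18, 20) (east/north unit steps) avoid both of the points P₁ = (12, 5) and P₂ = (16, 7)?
Number of paths = 33226219593

Inclusion–exclusion. Total paths: C(38, 18) = 33578000610. Through P₁: C(17, 12)·C(21, 6) = 335785632. Through P₂: C(23, 16)·C(15, 2) = 25741485. Since P₁ is strictly southwest of P₂, a monotone path through both must visit P₁ then P₂; paths through both = C(17, 12)·C(6, 4)·C(15, 2) = 9746100. Avoid both = 33578000610 − 335785632 − 25741485 + 9746100 = 33226219593.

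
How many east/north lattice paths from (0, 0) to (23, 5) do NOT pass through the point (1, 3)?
Number of paths = 97176

Total paths from (0, 0) to (23, 5): C(28, 23) = 98280. Paths through (1, 3): (paths (0, 0) → (1, 3)) × (paths (1, 3) → (23, 5)) = C(4, 1) · C(24, 22) = 4 · 276 = 1104. Avoidance count = 98280 − 1104 = 97176.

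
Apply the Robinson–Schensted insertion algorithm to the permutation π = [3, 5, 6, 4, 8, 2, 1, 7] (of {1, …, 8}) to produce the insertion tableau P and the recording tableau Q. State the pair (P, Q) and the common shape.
P = [1, 4, 6, 7] / [2, 8] / [3] / [5];  Q = [1, 2, 3, 5] / [4, 8] / [6] / [7];  common shape = (4, 2, 1, 1)

Row-insert the values π_1, π_2, … into P one at a time, bumping the leftmost entry strictly greater than the inserted value down to the next row. The recording tableau Q records, in position (i, j), the step at which that cell was added to P.
  Insert 3 (step 1): P = [3];  Q = [1]
  Insert 5 (step 2): P = [3, 5];  Q = [1, 2]
  Insert 6 (step 3): P = [3, 5, 6];  Q = [1, 2, 3]
  Insert 4 (step 4): P = [3, 4, 6] / [5];  Q = [1, 2, 3] / [4]
  Insert 8 (step 5): P = [3, 4, 6, 8] / [5];  Q = [1, 2, 3, 5] / [4]
  Insert 2 (step 6): P = [2, 4, 6, 8] / [3] / [5];  Q = [1, 2, 3, 5] / [4] / [6]
  Insert 1 (step 7): P = [1, 4, 6, 8] / [2] / [3] / [5];  Q = [1, 2, 3, 5] / [4] / [6] / [7]
  Insert 7 (step 8): P = [1, 4, 6, 7] / [2, 8] / [3] / [5];  Q = [1, 2, 3, 5] / [4, 8] / [6] / [7]
Final shape: (4, 2, 1, 1).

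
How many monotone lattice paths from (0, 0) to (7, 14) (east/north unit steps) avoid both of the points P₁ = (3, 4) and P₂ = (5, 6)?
Number of paths = 69905

Inclusion–exclusion. Total paths: C(21, 7) = 116280. Through P₁: C(7, 3)·C(14, 4) = 35035. Through P₂: C(11, 5)·C(10, 2) = 20790. Since P₁ is strictly southwest of P₂, a monotone path through both must visit P₁ then P₂; paths through both = C(7, 3)·C(4, 2)·C(10, 2) = 9450. Avoid both = 116280 − 35035 − 20790 + 9450 = 69905.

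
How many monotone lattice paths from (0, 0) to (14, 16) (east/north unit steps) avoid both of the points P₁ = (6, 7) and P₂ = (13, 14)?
Number of paths = 61199751

Inclusion–exclusion. Total paths: C(30, 14) = 145422675. Through P₁: C(13, 6)·C(17, 8) = 41715960. Through P₂: C(27, 13)·C(3, 1) = 60174900. Since P₁ is strictly southwest of P₂, a monotone path through both must visit P₁ then P₂; paths through both = C(13, 6)·C(14, 7)·C(3, 1) = 17667936. Avoid both = 145422675 − 41715960 − 60174900 + 17667936 = 61199751.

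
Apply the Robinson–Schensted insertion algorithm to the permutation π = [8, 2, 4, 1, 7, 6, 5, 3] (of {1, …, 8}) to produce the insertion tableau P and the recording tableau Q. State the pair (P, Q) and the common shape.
P = [1, 3, 5] / [2, 4] / [6] / [7] / [8];  Q = [1, 3, 5] / [2, 6] / [4] / [7] / [8];  common shape = (3, 2, 1, 1, 1)

Row-insert the values π_1, π_2, … into P one at a time, bumping the leftmost entry strictly greater than the inserted value down to the next row. The recording tableau Q records, in position (i, j), the step at which that cell was added to P.
  Insert 8 (step 1): P = [8];  Q = [1]
  Insert 2 (step 2): P = [2] / [8];  Q = [1] / [2]
  Insert 4 (step 3): P = [2, 4] / [8];  Q = [1, 3] / [2]
  Insert 1 (step 4): P = [1, 4] / [2] / [8];  Q = [1, 3] / [2] / [4]
  Insert 7 (step 5): P = [1, 4, 7] / [2] / [8];  Q = [1, 3, 5] / [2] / [4]
  Insert 6 (step 6): P = [1, 4, 6] / [2, 7] / [8];  Q = [1, 3, 5] / [2, 6] / [4]
  Insert 5 (step 7): P = [1, 4, 5] / [2, 6] / [7] / [8];  Q = [1, 3, 5] / [2, 6] / [4] / [7]
  Insert 3 (step 8): P = [1, 3, 5] / [2, 4] / [6] / [7] / [8];  Q = [1, 3, 5] / [2, 6] / [4] / [7] / [8]
Final shape: (3, 2, 1, 1, 1).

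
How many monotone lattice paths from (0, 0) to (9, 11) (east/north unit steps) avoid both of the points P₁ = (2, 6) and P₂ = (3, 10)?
Number of paths = 144762

Inclusion–exclusion. Total paths: C(20, 9) = 167960. Through P₁: C(8, 2)·C(12, 7) = 22176. Through P₂: C(13, 3)·C(7, 6) = 2002. Since P₁ is strictly southwest of P₂, a monotone path through both must visit P₁ then P₂; paths through both = C(8, 2)·C(5, 1)·C(7, 6) = 980. Avoid both = 167960 − 22176 − 2002 + 980 = 144762.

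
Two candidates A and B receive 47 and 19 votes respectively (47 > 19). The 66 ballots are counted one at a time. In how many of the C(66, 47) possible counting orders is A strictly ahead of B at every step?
Strict-lead orderings = 7340507950339200

Total orderings of the 66 votes with 47 for A: C(66, 47) = 17302625882942400. By the Bertrand ballot formula (Cycle Lemma / reflection principle), the number of orderings in which A is strictly ahead of B throughout is (p − q)/(p + q) · C(p + q, p) = (47 − 19)/(47 + 19) · 17302625882942400 = 7340507950339200.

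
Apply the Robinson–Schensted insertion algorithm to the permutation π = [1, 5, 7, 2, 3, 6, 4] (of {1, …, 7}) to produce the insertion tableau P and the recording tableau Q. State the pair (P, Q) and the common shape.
P = [1, 2, 3, 4] / [5, 6] / [7];  Q = [1, 2, 3, 6] / [4, 5] / [7];  common shape = (4, 2, 1)

Row-insert the values π_1, π_2, … into P one at a time, bumping the leftmost entry strictly greater than the inserted value down to the next row. The recording tableau Q records, in position (i, j), the step at which that cell was added to P.
  Insert 1 (step 1): P = [1];  Q = [1]
  Insert 5 (step 2): P = [1, 5];  Q = [1, 2]
  Insert 7 (step 3): P = [1, 5, 7];  Q = [1, 2, 3]
  Insert 2 (step 4): P = [1, 2, 7] / [5];  Q = [1, 2, 3] / [4]
  Insert 3 (step 5): P = [1, 2, 3] / [5, 7];  Q = [1, 2, 3] / [4, 5]
  Insert 6 (step 6): P = [1, 2, 3, 6] / [5, 7];  Q = [1, 2, 3, 6] / [4, 5]
  Insert 4 (step 7): P = [1, 2, 3, 4] / [5, 6] / [7];  Q = [1, 2, 3, 6] / [4, 5] / [7]
Final shape: (4, 2, 1).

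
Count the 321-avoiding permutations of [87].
C_87 = 16435314834665426797069144960762886143367590394940

These 321-avoiding permutations are counted by the Catalan number C_n = (1/(n + 1)) · C(2n, n). For n = 87: C_87 = (1/88) · C(174, 87) = 1446307705450557558142084756547133980616347954754720/88 = 16435314834665426797069144960762886143367590394940.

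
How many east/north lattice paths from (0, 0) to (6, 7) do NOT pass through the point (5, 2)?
Number of paths = 1590

Total paths from (0, 0) to (6, 7): C(13, 6) = 1716. Paths through (5, 2): (paths (0, 0) → (5, 2)) × (paths (5, 2) → (6, 7)) = C(7, 5) · C(6, 1) = 21 · 6 = 126. Avoidance count = 1716 − 126 = 1590.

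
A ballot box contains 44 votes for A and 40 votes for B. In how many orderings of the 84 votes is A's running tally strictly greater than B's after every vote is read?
Strict-lead orderings = 72764619381276463742220

Total orderings of the 84 votes with 44 for A: C(84, 44) = 1528057007006805738586620. By the Bertrand ballot formula (Cycle Lemma / reflection principle), the number of orderings in which A is strictly ahead of B throughout is (p − q)/(p + q) · C(p + q, p) = (44 − 40)/(44 + 40) · 1528057007006805738586620 = 72764619381276463742220.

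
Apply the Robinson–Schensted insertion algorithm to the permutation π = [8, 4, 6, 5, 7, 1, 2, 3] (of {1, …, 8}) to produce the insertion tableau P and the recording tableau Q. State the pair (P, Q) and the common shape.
P = [1, 2, 3] / [4, 5, 7] / [6] / [8];  Q = [1, 3, 5] / [2, 7, 8] / [4] / [6];  common shape = (3, 3, 1, 1)

Row-insert the values π_1, π_2, … into P one at a time, bumping the leftmost entry strictly greater than the inserted value down to the next row. The recording tableau Q records, in position (i, j), the step at which that cell was added to P.
  Insert 8 (step 1): P = [8];  Q = [1]
  Insert 4 (step 2): P = [4] / [8];  Q = [1] / [2]
  Insert 6 (step 3): P = [4, 6] / [8];  Q = [1, 3] / [2]
  Insert 5 (step 4): P = [4, 5] / [6] / [8];  Q = [1, 3] / [2] / [4]
  Insert 7 (step 5): P = [4, 5, 7] / [6] / [8];  Q = [1, 3, 5] / [2] / [4]
  Insert 1 (step 6): P = [1, 5, 7] / [4] / [6] / [8];  Q = [1, 3, 5] / [2] / [4] / [6]
  Insert 2 (step 7): P = [1, 2, 7] / [4, 5] / [6] / [8];  Q = [1, 3, 5] / [2, 7] / [4] / [6]
  Insert 3 (step 8): P = [1, 2, 3] / [4, 5, 7] / [6] / [8];  Q = [1, 3, 5] / [2, 7, 8] / [4] / [6]
Final shape: (3, 3, 1, 1).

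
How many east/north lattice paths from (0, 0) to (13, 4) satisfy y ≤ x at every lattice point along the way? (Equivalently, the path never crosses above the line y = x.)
Number of paths = 1700

By the reflection principle (André's argument), the number of monotone paths to (13, 4) with n ≤ m that never go above y = x is C(17, 13) − C(17, 14) = 2380 − 680 = 1700.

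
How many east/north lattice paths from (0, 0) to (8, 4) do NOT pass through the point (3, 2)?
Number of paths = 285

Total paths from (0, 0) to (8, 4): C(12, 8) = 495. Paths through (3, 2): (paths (0, 0) → (3, 2)) × (paths (3, 2) → (8, 4)) = C(5, 3) · C(7, 5) = 10 · 21 = 210. Avoidance count = 495 − 210 = 285.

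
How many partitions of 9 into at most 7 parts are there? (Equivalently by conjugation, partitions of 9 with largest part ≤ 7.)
p(9, parts ≤ 7) = 28

Partitions of 9 with all parts ≤ 7: 7+2, 7+1+1, 6+3, 6+2+1, 6+1+1+1, 5+4, 5+3+1, 5+2+2, 5+2+1+1, 5+1+1+1+1, 4+4+1, 4+3+2, 4+3+1+1, 4+2+2+1, 4+2+1+1+1, 4+1+1+1+1+1, 3+3+3, 3+3+2+1, 3+3+1+1+1, 3+2+2+2, 3+2+2+1+1, 3+2+1+1+1+1, 3+1+1+1+1+1+1, 2+2+2+2+1, 2+2+2+1+1+1, 2+2+1+1+1+1+1, 2+1+1+1+1+1+1+1, 1+1+1+1+1+1+1+1+1. Count = 28.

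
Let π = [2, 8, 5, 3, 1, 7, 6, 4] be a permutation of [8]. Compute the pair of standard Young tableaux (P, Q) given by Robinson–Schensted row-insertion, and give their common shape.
P = [1, 3, 4] / [2, 6] / [5, 7] / [8];  Q = [1, 2, 6] / [3, 7] / [4, 8] / [5];  common shape = (3, 2, 2, 1)

Row-insert the values π_1, π_2, … into P one at a time, bumping the leftmost entry strictly greater than the inserted value down to the next row. The recording tableau Q records, in position (i, j), the step at which that cell was added to P.
  Insert 2 (step 1): P = [2];  Q = [1]
  Insert 8 (step 2): P = [2, 8];  Q = [1, 2]
  Insert 5 (step 3): P = [2, 5] / [8];  Q = [1, 2] / [3]
  Insert 3 (step 4): P = [2, 3] / [5] / [8];  Q = [1, 2] / [3] / [4]
  Insert 1 (step 5): P = [1, 3] / [2] / [5] / [8];  Q = [1, 2] / [3] / [4] / [5]
  Insert 7 (step 6): P = [1, 3, 7] / [2] / [5] / [8];  Q = [1, 2, 6] / [3] / [4] / [5]
  Insert 6 (step 7): P = [1, 3, 6] / [2, 7] / [5] / [8];  Q = [1, 2, 6] / [3, 7] / [4] / [5]
  Insert 4 (step 8): P = [1, 3, 4] / [2, 6] / [5, 7] / [8];  Q = [1, 2, 6] / [3, 7] / [4, 8] / [5]
Final shape: (3, 2, 2, 1).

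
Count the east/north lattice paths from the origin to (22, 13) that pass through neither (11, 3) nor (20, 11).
Number of paths = 893008326

Inclusion–exclusion. Total paths: C(35, 22) = 1476337800. Through P₁: C(14, 11)·C(21, 11) = 128388624. Through P₂: C(31, 20)·C(4, 2) = 508033890. Since P₁ is strictly southwest of P₂, a monotone path through both must visit P₁ then P₂; paths through both = C(14, 11)·C(17, 9)·C(4, 2) = 53093040. Avoid both = 1476337800 − 128388624 − 508033890 + 53093040 = 893008326.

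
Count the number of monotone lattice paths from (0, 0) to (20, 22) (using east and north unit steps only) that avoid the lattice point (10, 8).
Number of paths = 427970967372

Total paths from (0, 0) to (20, 22): C(42, 20) = 513791607420. Paths through (10, 8): (paths (0, 0) → (10, 8)) × (paths (10, 8) → (20, 22)) = C(18, 10) · C(24, 10) = 43758 · 1961256 = 85820640048. Avoidance count = 513791607420 − 85820640048 = 427970967372.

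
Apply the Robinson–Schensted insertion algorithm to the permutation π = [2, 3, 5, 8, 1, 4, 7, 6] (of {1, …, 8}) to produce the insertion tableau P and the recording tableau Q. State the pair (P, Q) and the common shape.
P = [1, 3, 4, 6] / [2, 5, 7] / [8];  Q = [1, 2, 3, 4] / [5, 6, 7] / [8];  common shape = (4, 3, 1)

Row-insert the values π_1, π_2, … into P one at a time, bumping the leftmost entry strictly greater than the inserted value down to the next row. The recording tableau Q records, in position (i, j), the step at which that cell was added to P.
  Insert 2 (step 1): P = [2];  Q = [1]
  Insert 3 (step 2): P = [2, 3];  Q = [1, 2]
  Insert 5 (step 3): P = [2, 3, 5];  Q = [1, 2, 3]
  Insert 8 (step 4): P = [2, 3, 5, 8];  Q = [1, 2, 3, 4]
  Insert 1 (step 5): P = [1, 3, 5, 8] / [2];  Q = [1, 2, 3, 4] / [5]
  Insert 4 (step 6): P = [1, 3, 4, 8] / [2, 5];  Q = [1, 2, 3, 4] / [5, 6]
  Insert 7 (step 7): P = [1, 3, 4, 7] / [2, 5, 8];  Q = [1, 2, 3, 4] / [5, 6, 7]
  Insert 6 (step 8): P = [1, 3, 4, 6] / [2, 5, 7] / [8];  Q = [1, 2, 3, 4] / [5, 6, 7] / [8]
Final shape: (4, 3, 1).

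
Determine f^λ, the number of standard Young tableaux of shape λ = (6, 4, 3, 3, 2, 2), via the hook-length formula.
# SYT of shape (6, 4, 3, 3, 2, 2) = 122442840

Hook-length formula: f^λ = n! / Π hook(c), product over all cells c of the Young diagram. For λ = (6, 4, 3, 3, 2, 2), n = 20 boxes. Hook lengths by row (left-to-right, top-to-bottom): [11, 10, 7, 4, 2, 1]; [8, 7, 4, 1]; [6, 5, 2]; [5, 4, 1]; [3, 2]; [2, 1]. Product of hooks = 19869696000. So f^λ = 20! / 19869696000 = 2432902008176640000 / 19869696000 = 122442840.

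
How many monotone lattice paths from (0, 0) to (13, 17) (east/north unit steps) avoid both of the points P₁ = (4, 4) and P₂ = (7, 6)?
Number of paths = 72366434

Inclusion–exclusion. Total paths: C(30, 13) = 119759850. Through P₁: C(8, 4)·C(22, 9) = 34819400. Through P₂: C(13, 7)·C(17, 6) = 21237216. Since P₁ is strictly southwest of P₂, a monotone path through both must visit P₁ then P₂; paths through both = C(8, 4)·C(5, 3)·C(17, 6) = 8663200. Avoid both = 119759850 − 34819400 − 21237216 + 8663200 = 72366434.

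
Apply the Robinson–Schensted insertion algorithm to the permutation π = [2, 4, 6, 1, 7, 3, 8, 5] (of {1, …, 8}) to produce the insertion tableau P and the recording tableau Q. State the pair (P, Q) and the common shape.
P = [1, 3, 5, 7, 8] / [2, 4, 6];  Q = [1, 2, 3, 5, 7] / [4, 6, 8];  common shape = (5, 3)

Row-insert the values π_1, π_2, … into P one at a time, bumping the leftmost entry strictly greater than the inserted value down to the next row. The recording tableau Q records, in position (i, j), the step at which that cell was added to P.
  Insert 2 (step 1): P = [2];  Q = [1]
  Insert 4 (step 2): P = [2, 4];  Q = [1, 2]
  Insert 6 (step 3): P = [2, 4, 6];  Q = [1, 2, 3]
  Insert 1 (step 4): P = [1, 4, 6] / [2];  Q = [1, 2, 3] / [4]
  Insert 7 (step 5): P = [1, 4, 6, 7] / [2];  Q = [1, 2, 3, 5] / [4]
  Insert 3 (step 6): P = [1, 3, 6, 7] / [2, 4];  Q = [1, 2, 3, 5] / [4, 6]
  Insert 8 (step 7): P = [1, 3, 6, 7, 8] / [2, 4];  Q = [1, 2, 3, 5, 7] / [4, 6]
  Insert 5 (step 8): P = [1, 3, 5, 7, 8] / [2, 4, 6];  Q = [1, 2, 3, 5, 7] / [4, 6, 8]
Final shape: (5, 3).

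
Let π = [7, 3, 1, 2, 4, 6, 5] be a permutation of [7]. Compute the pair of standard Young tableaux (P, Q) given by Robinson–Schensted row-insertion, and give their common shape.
P = [1, 2, 4, 5] / [3, 6] / [7];  Q = [1, 4, 5, 6] / [2, 7] / [3];  common shape = (4, 2, 1)

Row-insert the values π_1, π_2, … into P one at a time, bumping the leftmost entry strictly greater than the inserted value down to the next row. The recording tableau Q records, in position (i, j), the step at which that cell was added to P.
  Insert 7 (step 1): P = [7];  Q = [1]
  Insert 3 (step 2): P = [3] / [7];  Q = [1] / [2]
  Insert 1 (step 3): P = [1] / [3] / [7];  Q = [1] / [2] / [3]
  Insert 2 (step 4): P = [1, 2] / [3] / [7];  Q = [1, 4] / [2] / [3]
  Insert 4 (step 5): P = [1, 2, 4] / [3] / [7];  Q = [1, 4, 5] / [2] / [3]
  Insert 6 (step 6): P = [1, 2, 4, 6] / [3] / [7];  Q = [1, 4, 5, 6] / [2] / [3]
  Insert 5 (step 7): P = [1, 2, 4, 5] / [3, 6] / [7];  Q = [1, 4, 5, 6] / [2, 7] / [3]
Final shape: (4, 2, 1).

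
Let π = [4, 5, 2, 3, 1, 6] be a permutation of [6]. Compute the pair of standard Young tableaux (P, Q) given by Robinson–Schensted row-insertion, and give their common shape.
P = [1, 3, 6] / [2, 5] / [4];  Q = [1, 2, 6] / [3, 4] / [5];  common shape = (3, 2, 1)

Row-insert the values π_1, π_2, … into P one at a time, bumping the leftmost entry strictly greater than the inserted value down to the next row. The recording tableau Q records, in position (i, j), the step at which that cell was added to P.
  Insert 4 (step 1): P = [4];  Q = [1]
  Insert 5 (step 2): P = [4, 5];  Q = [1, 2]
  Insert 2 (step 3): P = [2, 5] / [4];  Q = [1, 2] / [3]
  Insert 3 (step 4): P = [2, 3] / [4, 5];  Q = [1, 2] / [3, 4]
  Insert 1 (step 5): P = [1, 3] / [2, 5] / [4];  Q = [1, 2] / [3, 4] / [5]
  Insert 6 (step 6): P = [1, 3, 6] / [2, 5] / [4];  Q = [1, 2, 6] / [3, 4] / [5]
Final shape: (3, 2, 1).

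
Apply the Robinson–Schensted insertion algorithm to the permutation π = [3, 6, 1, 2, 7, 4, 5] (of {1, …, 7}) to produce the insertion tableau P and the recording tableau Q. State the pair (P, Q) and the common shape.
P = [1, 2, 4, 5] / [3, 6, 7];  Q = [1, 2, 5, 7] / [3, 4, 6];  common shape = (4, 3)

Row-insert the values π_1, π_2, … into P one at a time, bumping the leftmost entry strictly greater than the inserted value down to the next row. The recording tableau Q records, in position (i, j), the step at which that cell was added to P.
  Insert 3 (step 1): P = [3];  Q = [1]
  Insert 6 (step 2): P = [3, 6];  Q = [1, 2]
  Insert 1 (step 3): P = [1, 6] / [3];  Q = [1, 2] / [3]
  Insert 2 (step 4): P = [1, 2] / [3, 6];  Q = [1, 2] / [3, 4]
  Insert 7 (step 5): P = [1, 2, 7] / [3, 6];  Q = [1, 2, 5] / [3, 4]
  Insert 4 (step 6): P = [1, 2, 4] / [3, 6, 7];  Q = [1, 2, 5] / [3, 4, 6]
  Insert 5 (step 7): P = [1, 2, 4, 5] / [3, 6, 7];  Q = [1, 2, 5, 7] / [3, 4, 6]
Final shape: (4, 3).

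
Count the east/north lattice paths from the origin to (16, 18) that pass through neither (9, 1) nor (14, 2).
Number of paths = 2200491210

Inclusion–exclusion. Total paths: C(34, 16) = 2203961430. Through P₁: C(10, 9)·C(24, 7) = 3461040. Through P₂: C(16, 14)·C(18, 2) = 18360. Since P₁ is strictly southwest of P₂, a monotone path through both must visit P₁ then P₂; paths through both = C(10, 9)·C(6, 5)·C(18, 2) = 9180. Avoid both = 2203961430 − 3461040 − 18360 + 9180 = 2200491210.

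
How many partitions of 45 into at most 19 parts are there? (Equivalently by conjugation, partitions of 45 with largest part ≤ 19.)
p(45, parts ≤ 19) = 79855

Use the recurrence p(n, m) = p(n, m−1) + p(n−m, m): either the largest part is < m (count p(n, m−1)) or the largest part is exactly m (remove one copy of m, count p(n−m, m)). With p(0, ·) = 1 this gives p(45, parts ≤ 19) = 79855. (By conjugating Young diagrams, this also counts partitions of 45 into at most 19 parts.)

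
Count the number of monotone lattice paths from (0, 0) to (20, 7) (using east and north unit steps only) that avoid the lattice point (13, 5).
Number of paths = 579582

Total paths from (0, 0) to (20, 7): C(27, 20) = 888030. Paths through (13, 5): (paths (0, 0) → (13, 5)) × (paths (13, 5) → (20, 7)) = C(18, 13) · C(9, 7) = 8568 · 36 = 308448. Avoidance count = 888030 − 308448 = 579582.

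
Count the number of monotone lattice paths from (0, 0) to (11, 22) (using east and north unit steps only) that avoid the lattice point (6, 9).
Number of paths = 150653880

Total paths from (0, 0) to (11, 22): C(33, 11) = 193536720. Paths through (6, 9): (paths (0, 0) → (6, 9)) × (paths (6, 9) → (11, 22)) = C(15, 6) · C(18, 5) = 5005 · 8568 = 42882840. Avoidance count = 193536720 − 42882840 = 150653880.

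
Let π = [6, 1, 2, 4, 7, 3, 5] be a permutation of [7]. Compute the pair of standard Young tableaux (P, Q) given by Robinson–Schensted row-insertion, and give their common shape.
P = [1, 2, 3, 5] / [4, 7] / [6];  Q = [1, 3, 4, 5] / [2, 7] / [6];  common shape = (4, 2, 1)

Row-insert the values π_1, π_2, … into P one at a time, bumping the leftmost entry strictly greater than the inserted value down to the next row. The recording tableau Q records, in position (i, j), the step at which that cell was added to P.
  Insert 6 (step 1): P = [6];  Q = [1]
  Insert 1 (step 2): P = [1] / [6];  Q = [1] / [2]
  Insert 2 (step 3): P = [1, 2] / [6];  Q = [1, 3] / [2]
  Insert 4 (step 4): P = [1, 2, 4] / [6];  Q = [1, 3, 4] / [2]
  Insert 7 (step 5): P = [1, 2, 4, 7] / [6];  Q = [1, 3, 4, 5] / [2]
  Insert 3 (step 6): P = [1, 2, 3, 7] / [4] / [6];  Q = [1, 3, 4, 5] / [2] / [6]
  Insert 5 (step 7): P = [1, 2, 3, 5] / [4, 7] / [6];  Q = [1, 3, 4, 5] / [2, 7] / [6]
Final shape: (4, 2, 1).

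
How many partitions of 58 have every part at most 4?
p(58, parts ≤ 4) = 1735

Use the recurrence p(n, m) = p(n, m−1) + p(n−m, m): either the largest part is < m (count p(n, m−1)) or the largest part is exactly m (remove one copy of m, count p(n−m, m)). With p(0, ·) = 1 this gives p(58, parts ≤ 4) = 1735. (By conjugating Young diagrams, this also counts partitions of 58 into at most 4 parts.)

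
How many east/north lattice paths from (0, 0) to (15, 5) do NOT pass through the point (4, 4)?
Number of paths = 14664

Total paths from (0, 0) to (15, 5): C(20, 15) = 15504. Paths through (4, 4): (paths (0, 0) → (4, 4)) × (paths (4, 4) → (15, 5)) = C(8, 4) · C(12, 11) = 70 · 12 = 840. Avoidance count = 15504 − 840 = 14664.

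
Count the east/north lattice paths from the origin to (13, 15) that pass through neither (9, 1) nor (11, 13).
Number of paths = 22440156

Inclusion–exclusion. Total paths: C(28, 13) = 37442160. Through P₁: C(10, 9)·C(18, 4) = 30600. Through P₂: C(24, 11)·C(4, 2) = 14976864. Since P₁ is strictly southwest of P₂, a monotone path through both must visit P₁ then P₂; paths through both = C(10, 9)·C(14, 2)·C(4, 2) = 5460. Avoid both = 37442160 − 30600 − 14976864 + 5460 = 22440156.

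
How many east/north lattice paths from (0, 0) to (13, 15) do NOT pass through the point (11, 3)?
Number of paths = 37409036

Total paths from (0, 0) to (13, 15): C(28, 13) = 37442160. Paths through (11, 3): (paths (0, 0) → (11, 3)) × (paths (11, 3) → (13, 15)) = C(14, 11) · C(14, 2) = 364 · 91 = 33124. Avoidance count = 37442160 − 33124 = 37409036.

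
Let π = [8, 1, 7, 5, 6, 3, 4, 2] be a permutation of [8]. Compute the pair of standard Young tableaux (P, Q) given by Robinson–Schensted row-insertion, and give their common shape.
P = [1, 2, 4] / [3, 6] / [5] / [7] / [8];  Q = [1, 3, 5] / [2, 7] / [4] / [6] / [8];  common shape = (3, 2, 1, 1, 1)

Row-insert the values π_1, π_2, … into P one at a time, bumping the leftmost entry strictly greater than the inserted value down to the next row. The recording tableau Q records, in position (i, j), the step at which that cell was added to P.
  Insert 8 (step 1): P = [8];  Q = [1]
  Insert 1 (step 2): P = [1] / [8];  Q = [1] / [2]
  Insert 7 (step 3): P = [1, 7] / [8];  Q = [1, 3] / [2]
  Insert 5 (step 4): P = [1, 5] / [7] / [8];  Q = [1, 3] / [2] / [4]
  Insert 6 (step 5): P = [1, 5, 6] / [7] / [8];  Q = [1, 3, 5] / [2] / [4]
  Insert 3 (step 6): P = [1, 3, 6] / [5] / [7] / [8];  Q = [1, 3, 5] / [2] / [4] / [6]
  Insert 4 (step 7): P = [1, 3, 4] / [5, 6] / [7] / [8];  Q = [1, 3, 5] / [2, 7] / [4] / [6]
  Insert 2 (step 8): P = [1, 2, 4] / [3, 6] / [5] / [7] / [8];  Q = [1, 3, 5] / [2, 7] / [4] / [6] / [8]
Final shape: (3, 2, 1, 1, 1).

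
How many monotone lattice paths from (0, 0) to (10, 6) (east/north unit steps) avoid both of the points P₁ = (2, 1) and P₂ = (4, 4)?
Number of paths = 3027

Inclusion–exclusion. Total paths: C(16, 10) = 8008. Through P₁: C(3, 2)·C(13, 8) = 3861. Through P₂: C(8, 4)·C(8, 6) = 1960. Since P₁ is strictly southwest of P₂, a monotone path through both must visit P₁ then P₂; paths through both = C(3, 2)·C(5, 2)·C(8, 6) = 840. Avoid both = 8008 − 3861 − 1960 + 840 = 3027.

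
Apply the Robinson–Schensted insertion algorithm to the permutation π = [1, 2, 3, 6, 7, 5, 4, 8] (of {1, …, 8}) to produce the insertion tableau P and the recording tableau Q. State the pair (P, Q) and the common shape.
P = [1, 2, 3, 4, 7, 8] / [5] / [6];  Q = [1, 2, 3, 4, 5, 8] / [6] / [7];  common shape = (6, 1, 1)

Row-insert the values π_1, π_2, … into P one at a time, bumping the leftmost entry strictly greater than the inserted value down to the next row. The recording tableau Q records, in position (i, j), the step at which that cell was added to P.
  Insert 1 (step 1): P = [1];  Q = [1]
  Insert 2 (step 2): P = [1, 2];  Q = [1, 2]
  Insert 3 (step 3): P = [1, 2, 3];  Q = [1, 2, 3]
  Insert 6 (step 4): P = [1, 2, 3, 6];  Q = [1, 2, 3, 4]
  Insert 7 (step 5): P = [1, 2, 3, 6, 7];  Q = [1, 2, 3, 4, 5]
  Insert 5 (step 6): P = [1, 2, 3, 5, 7] / [6];  Q = [1, 2, 3, 4, 5] / [6]
  Insert 4 (step 7): P = [1, 2, 3, 4, 7] / [5] / [6];  Q = [1, 2, 3, 4, 5] / [6] / [7]
  Insert 8 (step 8): P = [1, 2, 3, 4, 7, 8] / [5] / [6];  Q = [1, 2, 3, 4, 5, 8] / [6] / [7]
Final shape: (6, 1, 1).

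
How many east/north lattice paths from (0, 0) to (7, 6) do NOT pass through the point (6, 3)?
Number of paths = 1380

Total paths from (0, 0) to (7, 6): C(13, 7) = 1716. Paths through (6, 3): (paths (0, 0) → (6, 3)) × (paths (6, 3) → (7, 6)) = C(9, 6) · C(4, 1) = 84 · 4 = 336. Avoidance count = 1716 − 336 = 1380.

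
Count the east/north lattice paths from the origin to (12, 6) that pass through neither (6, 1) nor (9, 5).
Number of paths = 8302

Inclusion–exclusion. Total paths: C(18, 12) = 18564. Through P₁: C(7, 6)·C(11, 6) = 3234. Through P₂: C(14, 9)·C(4, 3) = 8008. Since P₁ is strictly southwest of P₂, a monotone path through both must visit P₁ then P₂; paths through both = C(7, 6)·C(7, 3)·C(4, 3) = 980. Avoid both = 18564 − 3234 − 8008 + 980 = 8302.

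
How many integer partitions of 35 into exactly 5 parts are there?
p(35, 5 parts) = 674

Partitions of n into exactly k parts are in bijection with partitions of n − k into at most k parts (subtract 1 from each part). So p(35, exactly 5) = p(30, parts ≤ 5). Computing via the recurrence p(m, j) = p(m, j−1) + p(m−j, j) gives 674.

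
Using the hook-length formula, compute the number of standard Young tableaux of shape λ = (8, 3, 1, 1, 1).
# SYT of shape (8, 3, 1, 1, 1) = 15015

Hook-length formula: f^λ = n! / Π hook(c), product over all cells c of the Young diagram. For λ = (8, 3, 1, 1, 1), n = 14 boxes. Hook lengths by row (left-to-right, top-to-bottom): [12, 8, 7, 5, 4, 3, 2, 1]; [6, 2, 1]; [3]; [2]; [1]. Product of hooks = 5806080. So f^λ = 14! / 5806080 = 87178291200 / 5806080 = 15015.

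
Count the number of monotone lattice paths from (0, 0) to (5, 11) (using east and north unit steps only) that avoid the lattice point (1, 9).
Number of paths = 4218

Total paths from (0, 0) to (5, 11): C(16, 5) = 4368. Paths through (1, 9): (paths (0, 0) → (1, 9)) × (paths (1, 9) → (5, 11)) = C(10, 1) · C(6, 4) = 10 · 15 = 150. Avoidance count = 4368 − 150 = 4218.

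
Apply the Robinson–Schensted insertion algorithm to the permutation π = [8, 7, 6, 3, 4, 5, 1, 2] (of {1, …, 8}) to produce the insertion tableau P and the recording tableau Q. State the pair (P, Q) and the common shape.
P = [1, 2, 5] / [3, 4] / [6] / [7] / [8];  Q = [1, 5, 6] / [2, 8] / [3] / [4] / [7];  common shape = (3, 2, 1, 1, 1)

Row-insert the values π_1, π_2, … into P one at a time, bumping the leftmost entry strictly greater than the inserted value down to the next row. The recording tableau Q records, in position (i, j), the step at which that cell was added to P.
  Insert 8 (step 1): P = [8];  Q = [1]
  Insert 7 (step 2): P = [7] / [8];  Q = [1] / [2]
  Insert 6 (step 3): P = [6] / [7] / [8];  Q = [1] / [2] / [3]
  Insert 3 (step 4): P = [3] / [6] / [7] / [8];  Q = [1] / [2] / [3] / [4]
  Insert 4 (step 5): P = [3, 4] / [6] / [7] / [8];  Q = [1, 5] / [2] / [3] / [4]
  Insert 5 (step 6): P = [3, 4, 5] / [6] / [7] / [8];  Q = [1, 5, 6] / [2] / [3] / [4]
  Insert 1 (step 7): P = [1, 4, 5] / [3] / [6] / [7] / [8];  Q = [1, 5, 6] / [2] / [3] / [4] / [7]
  Insert 2 (step 8): P = [1, 2, 5] / [3, 4] / [6] / [7] / [8];  Q = [1, 5, 6] / [2, 8] / [3] / [4] / [7]
Final shape: (3, 2, 1, 1, 1).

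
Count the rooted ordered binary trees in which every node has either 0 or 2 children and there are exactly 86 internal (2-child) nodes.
C_86 = 4180080073556524734514695828170907458428751314320

These full binary trees are counted by the Catalan number C_n = (1/(n + 1)) · C(2n, n). For n = 86: C_86 = (1/87) · C(172, 86) = 363666966399417651902778537050868948883301364345840/87 = 4180080073556524734514695828170907458428751314320.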